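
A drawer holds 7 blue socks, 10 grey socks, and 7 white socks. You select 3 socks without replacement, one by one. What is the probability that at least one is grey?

415/506

P(no grey) = 14/24 × 13/23 × 12/22 = 2184/12144 = 91/506.
P(at least one) = 1 − 91/506 = 415/506.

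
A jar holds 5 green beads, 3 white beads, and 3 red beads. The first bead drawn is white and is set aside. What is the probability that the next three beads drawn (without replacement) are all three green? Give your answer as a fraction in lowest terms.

After the first draw, 5 of the remaining 10 beads are green.
P = 5/10 × 4/9 × 3/8 = 60/720 = 1/12.

1/12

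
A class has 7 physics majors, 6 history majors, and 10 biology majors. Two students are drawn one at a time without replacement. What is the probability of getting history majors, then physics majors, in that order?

21/253

Chain rule:
P = 6/23 × 7/22 = 42/506 = 21/253.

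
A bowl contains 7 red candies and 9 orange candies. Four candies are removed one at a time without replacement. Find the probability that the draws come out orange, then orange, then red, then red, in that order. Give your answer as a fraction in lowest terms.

Chain rule:
P = 9/16 × 8/15 × 7/14 × 6/13 = 3024/43680 = 9/130.

9/130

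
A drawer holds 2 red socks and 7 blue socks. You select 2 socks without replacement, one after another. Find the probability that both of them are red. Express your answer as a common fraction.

P(all red) = 2/9 × 1/8 = 2/72 = 1/36.

1/36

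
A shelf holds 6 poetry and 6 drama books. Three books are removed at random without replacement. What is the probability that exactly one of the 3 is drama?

One ordering (drama drawn first) has probability 6/12 × 6/11 × 5/10 = 180/1320 = 3/22.
There are C(3,1) = 3 such orderings, each equally likely, so P = 3 × 3/22 = 9/22.

9/22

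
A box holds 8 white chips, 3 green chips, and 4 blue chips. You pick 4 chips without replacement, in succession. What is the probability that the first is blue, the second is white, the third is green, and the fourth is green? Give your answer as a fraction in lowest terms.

Chain rule:
P = 4/15 × 8/14 × 3/13 × 2/12 = 192/32760 = 8/1365.

8/1365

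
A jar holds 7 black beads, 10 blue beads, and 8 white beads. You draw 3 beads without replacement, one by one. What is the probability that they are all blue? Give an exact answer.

P = 10/25 × 9/24 × 8/23 = 720/13800 = 6/115.

6/115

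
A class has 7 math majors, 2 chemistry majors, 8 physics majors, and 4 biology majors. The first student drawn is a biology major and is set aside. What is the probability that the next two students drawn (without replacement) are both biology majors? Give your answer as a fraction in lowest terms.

With the first student removed, 3 biology majors remain out of 20.
P = 3/20 × 2/19 = 6/380 = 3/190.

3/190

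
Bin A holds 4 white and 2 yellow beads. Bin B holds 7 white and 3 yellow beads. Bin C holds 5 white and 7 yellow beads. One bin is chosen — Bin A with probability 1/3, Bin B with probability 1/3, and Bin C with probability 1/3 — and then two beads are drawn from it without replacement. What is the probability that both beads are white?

56/165

From Bin A: P(both white) = (4/6)(3/5) = 2/5.
From Bin B: P(both white) = (7/10)(6/9) = 7/15.
From Bin C: P(both white) = (5/12)(4/11) = 5/33.
Total probability = (1/3)(2/5) + (1/3)(7/15) + (1/3)(5/33) = 56/165.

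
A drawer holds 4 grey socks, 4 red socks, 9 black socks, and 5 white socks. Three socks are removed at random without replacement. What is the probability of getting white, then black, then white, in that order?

3/154

Chain rule:
P = 5/22 × 9/21 × 4/20 = 180/9240 = 3/154.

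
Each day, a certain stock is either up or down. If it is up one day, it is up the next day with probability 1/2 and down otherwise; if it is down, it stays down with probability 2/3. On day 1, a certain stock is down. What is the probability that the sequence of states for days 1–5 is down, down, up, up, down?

1/18

Day 1 is given. For each transition, use the conditional probability from the current state:
P(down | down) = 2/3; P(up | down) = 1/3; P(up | up) = 1/2; P(down | up) = 1/2.
P = 2/3 × 1/3 × 1/2 × 1/2 = 2/36 = 1/18.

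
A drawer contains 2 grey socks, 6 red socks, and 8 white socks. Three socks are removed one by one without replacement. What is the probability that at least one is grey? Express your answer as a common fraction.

P(no grey) = 14/16 × 13/15 × 12/14 = 2184/3360 = 13/20.
P(at least one) = 1 − 13/20 = 7/20.

7/20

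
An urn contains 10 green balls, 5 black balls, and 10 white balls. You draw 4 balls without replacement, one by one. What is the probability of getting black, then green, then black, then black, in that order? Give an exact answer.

1/506

Multiply the probability of each draw given the previous ones:
P = 5/25 × 10/24 × 4/23 × 3/22 = 600/303600 = 1/506.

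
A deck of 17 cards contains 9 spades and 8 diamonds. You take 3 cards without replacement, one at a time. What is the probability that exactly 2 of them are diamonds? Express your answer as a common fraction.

63/170

One ordering (diamonds drawn first) has probability 8/17 × 7/16 × 9/15 = 504/4080 = 21/170.
There are C(3,2) = 3 such orderings, each equally likely, so P = 3 × 21/170 = 63/170.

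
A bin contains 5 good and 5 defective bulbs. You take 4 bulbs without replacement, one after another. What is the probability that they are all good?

1/42

P = 5/10 × 4/9 × 3/8 × 2/7 = 120/5040 = 1/42.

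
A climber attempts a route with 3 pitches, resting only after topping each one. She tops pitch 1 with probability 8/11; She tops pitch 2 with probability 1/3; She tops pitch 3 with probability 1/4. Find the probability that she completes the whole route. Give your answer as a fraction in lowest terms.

The events are sequential, so multiply the conditional probabilities:
P = 8/11 × 1/3 × 1/4 = 8/132 = 2/33.

2/33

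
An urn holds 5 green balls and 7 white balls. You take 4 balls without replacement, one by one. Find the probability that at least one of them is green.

92/99

P(no green) = 7/12 × 6/11 × 5/10 × 4/9 = 840/11880 = 7/99.
P(at least one) = 1 − 7/99 = 92/99.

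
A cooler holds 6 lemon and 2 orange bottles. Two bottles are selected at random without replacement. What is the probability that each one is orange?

1/28

P = 2/8 × 1/7 = 2/56 = 1/28.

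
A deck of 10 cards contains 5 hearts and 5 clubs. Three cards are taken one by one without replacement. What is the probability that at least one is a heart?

11/12

P(no hearts) = 5/10 × 4/9 × 3/8 = 60/720 = 1/12.
P(at least one) = 1 − 1/12 = 11/12.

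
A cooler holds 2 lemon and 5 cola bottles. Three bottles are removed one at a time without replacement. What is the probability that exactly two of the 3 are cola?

4/7

One ordering (cola drawn first) has probability 5/7 × 4/6 × 2/5 = 40/210 = 4/21.
There are C(3,2) = 3 such orderings, each equally likely, so P = 3 × 4/21 = 4/7.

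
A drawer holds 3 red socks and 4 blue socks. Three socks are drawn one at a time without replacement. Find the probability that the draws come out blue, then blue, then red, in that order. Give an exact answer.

Multiply the probability of each draw given the previous ones:
P = 4/7 × 3/6 × 3/5 = 36/210 = 6/35.

6/35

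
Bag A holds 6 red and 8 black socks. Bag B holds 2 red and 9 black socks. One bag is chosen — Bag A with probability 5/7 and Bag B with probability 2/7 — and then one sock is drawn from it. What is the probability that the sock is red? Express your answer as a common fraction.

193/539

From Bag A: P(red) = 6/14.
From Bag B: P(red) = 2/11.
Total probability = (5/7)(6/14) + (2/7)(2/11) = 193/539.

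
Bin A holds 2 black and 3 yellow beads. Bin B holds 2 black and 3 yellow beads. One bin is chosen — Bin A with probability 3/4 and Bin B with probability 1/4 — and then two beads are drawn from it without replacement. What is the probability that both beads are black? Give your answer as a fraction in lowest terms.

1/10

From Bin A: P(both black) = (2/5)(1/4) = 1/10.
From Bin B: P(both black) = (2/5)(1/4) = 1/10.
Total probability = (3/4)(1/10) + (1/4)(1/10) = 1/10.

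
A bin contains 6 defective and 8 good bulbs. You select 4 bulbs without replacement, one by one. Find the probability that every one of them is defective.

P(all defective) = 6/14 × 5/13 × 4/12 × 3/11 = 360/24024 = 15/1001.

15/1001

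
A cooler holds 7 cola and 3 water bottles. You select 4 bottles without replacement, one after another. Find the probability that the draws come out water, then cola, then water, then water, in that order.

Each draw changes the counts, so multiply the conditional probabilities along the sequence:
P = 3/10 × 7/9 × 2/8 × 1/7 = 42/5040 = 1/120.

1/120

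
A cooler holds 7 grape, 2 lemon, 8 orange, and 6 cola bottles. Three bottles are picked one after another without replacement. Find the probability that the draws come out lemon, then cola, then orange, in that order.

Chain rule:
P = 2/23 × 6/22 × 8/21 = 96/10626 = 16/1771.

16/1771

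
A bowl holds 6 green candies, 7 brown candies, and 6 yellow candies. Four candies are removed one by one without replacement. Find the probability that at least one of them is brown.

P(no brown) = 12/19 × 11/18 × 10/17 × 9/16 = 11880/93024 = 165/1292.
P(at least one) = 1 − 165/1292 = 1127/1292.

1127/1292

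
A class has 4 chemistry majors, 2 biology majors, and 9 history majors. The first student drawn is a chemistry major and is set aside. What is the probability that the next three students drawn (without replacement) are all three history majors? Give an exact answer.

With the first student removed, 9 history majors remain out of 14.
P = 9/14 × 8/13 × 7/12 = 504/2184 = 3/13.

3/13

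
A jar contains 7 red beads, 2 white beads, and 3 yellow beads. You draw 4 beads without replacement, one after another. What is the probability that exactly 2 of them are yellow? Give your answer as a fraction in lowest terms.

12/55

One ordering (yellow drawn first) has probability 3/12 × 2/11 × 9/10 × 8/9 = 432/11880 = 2/55.
There are C(4,2) = 6 such orderings, each equally likely, so P = 6 × 2/55 = 12/55.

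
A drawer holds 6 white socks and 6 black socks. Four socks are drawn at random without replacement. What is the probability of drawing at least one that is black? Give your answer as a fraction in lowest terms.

P(no black) = 6/12 × 5/11 × 4/10 × 3/9 = 360/11880 = 1/33.
P(at least one) = 1 − 1/33 = 32/33.

32/33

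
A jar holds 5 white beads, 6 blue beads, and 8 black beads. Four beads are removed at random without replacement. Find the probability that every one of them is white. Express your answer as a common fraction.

5/3876

P(every draw is white) = 5/19 × 4/18 × 3/17 × 2/16 = 120/93024 = 5/3876.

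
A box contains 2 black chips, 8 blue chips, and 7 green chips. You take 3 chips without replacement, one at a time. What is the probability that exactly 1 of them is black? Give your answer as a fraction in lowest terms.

21/68

One ordering (black drawn first) has probability 2/17 × 15/16 × 14/15 = 420/4080 = 7/68.
There are C(3,1) = 3 such orderings, each equally likely, so P = 3 × 7/68 = 21/68.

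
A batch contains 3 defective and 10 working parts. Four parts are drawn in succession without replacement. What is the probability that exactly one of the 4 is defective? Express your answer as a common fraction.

72/143

One ordering (defective drawn first) has probability 3/13 × 10/12 × 9/11 × 8/10 = 2160/17160 = 18/143.
There are C(4,1) = 4 such orderings, each equally likely, so P = 4 × 18/143 = 72/143.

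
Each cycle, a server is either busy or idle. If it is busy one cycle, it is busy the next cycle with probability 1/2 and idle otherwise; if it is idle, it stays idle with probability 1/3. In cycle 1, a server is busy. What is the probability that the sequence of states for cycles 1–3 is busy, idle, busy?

Cycle 1 is given. For each transition, use the conditional probability from the current state:
P(idle | busy) = 1/2; P(busy | idle) = 2/3.
P = 1/2 × 2/3 = 2/6 = 1/3.

1/3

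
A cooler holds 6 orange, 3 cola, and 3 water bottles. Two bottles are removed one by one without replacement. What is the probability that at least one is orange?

P(no orange) = 6/12 × 5/11 = 30/132 = 5/22.
P(at least one) = 1 − 5/22 = 17/22.

17/22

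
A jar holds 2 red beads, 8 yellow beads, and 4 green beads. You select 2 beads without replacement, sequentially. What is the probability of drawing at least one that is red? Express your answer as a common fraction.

25/91

P(no red) = 12/14 × 11/13 = 132/182 = 66/91.
P(at least one) = 1 − 66/91 = 25/91.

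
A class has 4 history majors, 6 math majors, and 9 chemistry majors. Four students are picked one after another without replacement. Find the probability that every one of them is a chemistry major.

21/646

P(every draw is a chemistry major) = 9/19 × 8/18 × 7/17 × 6/16 = 3024/93024 = 21/646.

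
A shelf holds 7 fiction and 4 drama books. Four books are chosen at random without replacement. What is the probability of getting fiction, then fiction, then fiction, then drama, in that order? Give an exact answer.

Multiply the probability of each draw given the previous ones:
P = 7/11 × 6/10 × 5/9 × 4/8 = 840/7920 = 7/66.

7/66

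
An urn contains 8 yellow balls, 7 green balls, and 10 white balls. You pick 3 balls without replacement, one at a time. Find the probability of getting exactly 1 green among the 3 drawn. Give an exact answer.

One ordering (green drawn first) has probability 7/25 × 18/24 × 17/23 = 2142/13800 = 357/2300.
There are C(3,1) = 3 such orderings, each equally likely, so P = 3 × 357/2300 = 1071/2300.

1071/2300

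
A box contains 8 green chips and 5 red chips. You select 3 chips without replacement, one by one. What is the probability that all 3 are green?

28/143

P(all green) = 8/13 × 7/12 × 6/11 = 336/1716 = 28/143.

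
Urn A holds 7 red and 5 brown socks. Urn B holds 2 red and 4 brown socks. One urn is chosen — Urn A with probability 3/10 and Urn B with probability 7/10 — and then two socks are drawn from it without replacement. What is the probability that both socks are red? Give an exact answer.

From Urn A: P(both red) = (7/12)(6/11) = 7/22.
From Urn B: P(both red) = (2/6)(1/5) = 1/15.
Total probability = (3/10)(7/22) + (7/10)(1/15) = 469/3300.

469/3300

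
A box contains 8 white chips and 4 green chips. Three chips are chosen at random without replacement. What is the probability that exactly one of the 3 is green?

One ordering (green drawn first) has probability 4/12 × 8/11 × 7/10 = 224/1320 = 28/165.
There are C(3,1) = 3 such orderings, each equally likely, so P = 3 × 28/165 = 28/55.

28/55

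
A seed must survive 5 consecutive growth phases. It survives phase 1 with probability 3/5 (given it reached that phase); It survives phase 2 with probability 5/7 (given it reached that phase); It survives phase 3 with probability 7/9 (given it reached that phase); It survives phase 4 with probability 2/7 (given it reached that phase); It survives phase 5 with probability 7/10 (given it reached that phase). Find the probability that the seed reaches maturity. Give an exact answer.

Multiplying along the chain,
P = 3/5 × 5/7 × 7/9 × 2/7 × 7/10 = 1470/22050 = 1/15.

1/15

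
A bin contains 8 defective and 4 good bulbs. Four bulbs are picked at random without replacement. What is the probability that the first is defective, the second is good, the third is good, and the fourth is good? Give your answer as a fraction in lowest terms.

Multiply the probability of each draw given the previous ones:
P = 8/12 × 4/11 × 3/10 × 2/9 = 192/11880 = 8/495.

8/495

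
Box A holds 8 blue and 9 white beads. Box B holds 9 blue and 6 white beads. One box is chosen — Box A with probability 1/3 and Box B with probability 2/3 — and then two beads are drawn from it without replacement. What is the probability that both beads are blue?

From Box A: P(both blue) = (8/17)(7/16) = 7/34.
From Box B: P(both blue) = (9/15)(8/14) = 12/35.
Total probability = (1/3)(7/34) + (2/3)(12/35) = 1061/3570.

1061/3570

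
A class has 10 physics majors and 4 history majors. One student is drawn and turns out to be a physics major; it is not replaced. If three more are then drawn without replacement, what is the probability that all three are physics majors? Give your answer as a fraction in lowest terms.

With the first student removed, 9 physics majors remain out of 13.
P = 9/13 × 8/12 × 7/11 = 504/1716 = 42/143.

42/143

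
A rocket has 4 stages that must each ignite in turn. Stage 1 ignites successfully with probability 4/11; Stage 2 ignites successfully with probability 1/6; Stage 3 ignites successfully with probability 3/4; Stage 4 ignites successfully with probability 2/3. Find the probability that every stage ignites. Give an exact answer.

1/33

Multiplying along the chain,
P = 4/11 × 1/6 × 3/4 × 2/3 = 24/792 = 1/33.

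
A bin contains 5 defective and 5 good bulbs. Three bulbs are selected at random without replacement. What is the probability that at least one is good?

P(no good) = 5/10 × 4/9 × 3/8 = 60/720 = 1/12.
P(at least one) = 1 − 1/12 = 11/12.

11/12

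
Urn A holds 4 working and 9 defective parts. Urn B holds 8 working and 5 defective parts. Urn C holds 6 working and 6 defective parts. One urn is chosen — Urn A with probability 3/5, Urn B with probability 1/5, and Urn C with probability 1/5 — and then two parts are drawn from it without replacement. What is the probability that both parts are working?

701/4290

From Urn A: P(both working) = (4/13)(3/12) = 1/13.
From Urn B: P(both working) = (8/13)(7/12) = 14/39.
From Urn C: P(both working) = (6/12)(5/11) = 5/22.
Total probability = (3/5)(1/13) + (1/5)(14/39) + (1/5)(5/22) = 701/4290.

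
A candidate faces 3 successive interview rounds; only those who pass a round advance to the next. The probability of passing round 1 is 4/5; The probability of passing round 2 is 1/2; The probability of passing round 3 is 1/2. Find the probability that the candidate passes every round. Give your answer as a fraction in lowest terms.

1/5

The events are sequential, so multiply the conditional probabilities:
P = 4/5 × 1/2 × 1/2 = 4/20 = 1/5.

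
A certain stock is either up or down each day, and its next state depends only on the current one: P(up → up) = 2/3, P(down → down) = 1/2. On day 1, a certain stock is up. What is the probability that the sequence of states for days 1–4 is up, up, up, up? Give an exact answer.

Day 1 is given. For each transition, use the conditional probability from the current state:
P(up | up) = 2/3; P(up | up) = 2/3; P(up | up) = 2/3.
P = 2/3 × 2/3 × 2/3 = 8/27.

8/27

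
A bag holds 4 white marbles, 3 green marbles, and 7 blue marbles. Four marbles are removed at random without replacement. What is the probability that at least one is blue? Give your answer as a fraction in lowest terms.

138/143

P(no blue) = 7/14 × 6/13 × 5/12 × 4/11 = 840/24024 = 5/143.
P(at least one) = 1 − 5/143 = 138/143.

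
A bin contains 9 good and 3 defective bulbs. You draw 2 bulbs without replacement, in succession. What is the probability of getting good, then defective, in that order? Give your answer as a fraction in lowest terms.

Multiply the probability of each draw given the previous ones:
P = 9/12 × 3/11 = 27/132 = 9/44.

9/44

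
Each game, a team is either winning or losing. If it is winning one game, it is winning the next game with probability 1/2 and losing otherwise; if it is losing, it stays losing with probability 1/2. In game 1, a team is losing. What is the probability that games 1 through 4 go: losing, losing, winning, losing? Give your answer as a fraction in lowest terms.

Game 1 is given. For each transition, use the conditional probability from the current state:
P(losing | losing) = 1/2; P(winning | losing) = 1/2; P(losing | winning) = 1/2.
P = 1/2 × 1/2 × 1/2 = 1/8.

1/8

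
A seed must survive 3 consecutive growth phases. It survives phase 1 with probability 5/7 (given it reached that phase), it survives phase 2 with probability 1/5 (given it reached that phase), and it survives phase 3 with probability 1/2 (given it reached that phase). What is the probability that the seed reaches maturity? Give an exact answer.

1/14

Each stage is reached only if all earlier stages succeed, so
P = 5/7 × 1/5 × 1/2 = 5/70 = 1/14.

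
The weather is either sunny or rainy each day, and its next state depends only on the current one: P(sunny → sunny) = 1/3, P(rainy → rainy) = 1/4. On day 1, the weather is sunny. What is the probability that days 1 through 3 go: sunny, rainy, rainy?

1/6

Day 1 is given. For each transition, use the conditional probability from the current state:
P(rainy | sunny) = 2/3; P(rainy | rainy) = 1/4.
P = 2/3 × 1/4 = 2/12 = 1/6.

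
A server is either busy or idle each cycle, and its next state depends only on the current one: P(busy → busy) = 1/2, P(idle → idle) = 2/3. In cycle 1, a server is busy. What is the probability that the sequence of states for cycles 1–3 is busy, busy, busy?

Cycle 1 is given. For each transition, use the conditional probability from the current state:
P(busy | busy) = 1/2; P(busy | busy) = 1/2.
P = 1/2 × 1/2 = 1/4.

1/4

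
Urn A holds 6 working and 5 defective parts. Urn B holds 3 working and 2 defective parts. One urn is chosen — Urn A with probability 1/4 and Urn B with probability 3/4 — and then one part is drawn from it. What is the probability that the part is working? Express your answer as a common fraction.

From Urn A: P(working) = 6/11.
From Urn B: P(working) = 3/5.
Total probability = (1/4)(6/11) + (3/4)(3/5) = 129/220.

129/220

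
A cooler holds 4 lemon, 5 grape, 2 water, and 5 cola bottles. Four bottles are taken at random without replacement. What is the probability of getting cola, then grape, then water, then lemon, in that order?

5/1092

Each draw changes the counts, so multiply the conditional probabilities along the sequence:
P = 5/16 × 5/15 × 2/14 × 4/13 = 200/43680 = 5/1092.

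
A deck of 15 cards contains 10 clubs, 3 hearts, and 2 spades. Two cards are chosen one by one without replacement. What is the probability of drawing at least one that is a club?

P(no clubs) = 5/15 × 4/14 = 20/210 = 2/21.
P(at least one) = 1 − 2/21 = 19/21.

19/21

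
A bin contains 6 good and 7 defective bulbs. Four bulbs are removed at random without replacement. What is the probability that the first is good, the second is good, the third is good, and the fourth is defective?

Chain rule:
P = 6/13 × 5/12 × 4/11 × 7/10 = 840/17160 = 7/143.

7/143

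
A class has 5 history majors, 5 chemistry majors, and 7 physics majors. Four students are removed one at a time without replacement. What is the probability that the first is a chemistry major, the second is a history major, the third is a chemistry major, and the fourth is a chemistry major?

5/952

Chain rule:
P = 5/17 × 5/16 × 4/15 × 3/14 = 300/57120 = 5/952.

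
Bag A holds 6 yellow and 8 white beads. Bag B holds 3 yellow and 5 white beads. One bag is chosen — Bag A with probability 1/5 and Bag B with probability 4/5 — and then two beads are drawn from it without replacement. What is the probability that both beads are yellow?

54/455

From Bag A: P(both yellow) = (6/14)(5/13) = 15/91.
From Bag B: P(both yellow) = (3/8)(2/7) = 3/28.
Total probability = (1/5)(15/91) + (4/5)(3/28) = 54/455.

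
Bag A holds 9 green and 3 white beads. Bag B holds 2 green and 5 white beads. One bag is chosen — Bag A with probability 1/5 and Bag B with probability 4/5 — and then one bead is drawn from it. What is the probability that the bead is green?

From Bag A: P(green) = 9/12.
From Bag B: P(green) = 2/7.
Total probability = (1/5)(9/12) + (4/5)(2/7) = 53/140.

53/140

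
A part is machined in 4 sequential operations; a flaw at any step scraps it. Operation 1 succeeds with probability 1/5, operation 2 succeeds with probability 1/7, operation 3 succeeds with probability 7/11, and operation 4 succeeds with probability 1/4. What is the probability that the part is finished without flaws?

1/220

Multiplying along the chain,
P = 1/5 × 1/7 × 7/11 × 1/4 = 7/1540 = 1/220.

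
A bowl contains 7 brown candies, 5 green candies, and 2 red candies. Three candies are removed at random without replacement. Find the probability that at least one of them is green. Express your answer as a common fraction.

P(no green) = 9/14 × 8/13 × 7/12 = 504/2184 = 3/13.
P(at least one) = 1 − 3/13 = 10/13.

10/13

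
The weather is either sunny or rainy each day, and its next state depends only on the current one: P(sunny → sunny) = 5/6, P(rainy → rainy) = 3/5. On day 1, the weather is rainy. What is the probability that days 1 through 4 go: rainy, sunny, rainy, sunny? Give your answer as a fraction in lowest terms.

Day 1 is given. For each transition, use the conditional probability from the current state:
P(sunny | rainy) = 2/5; P(rainy | sunny) = 1/6; P(sunny | rainy) = 2/5.
P = 2/5 × 1/6 × 2/5 = 4/150 = 2/75.

2/75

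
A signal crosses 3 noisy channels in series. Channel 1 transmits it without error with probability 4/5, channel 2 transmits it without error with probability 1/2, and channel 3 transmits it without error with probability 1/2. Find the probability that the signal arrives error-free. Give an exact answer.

1/5

Each stage is reached only if all earlier stages succeed, so
P = 4/5 × 1/2 × 1/2 = 4/20 = 1/5.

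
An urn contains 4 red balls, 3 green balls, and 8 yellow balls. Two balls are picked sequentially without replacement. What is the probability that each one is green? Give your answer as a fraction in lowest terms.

1/35

P = 3/15 × 2/14 = 6/210 = 1/35.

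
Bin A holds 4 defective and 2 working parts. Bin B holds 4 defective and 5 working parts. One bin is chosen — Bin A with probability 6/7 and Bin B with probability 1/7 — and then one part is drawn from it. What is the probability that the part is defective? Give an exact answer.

From Bin A: P(defective) = 4/6.
From Bin B: P(defective) = 4/9.
Total probability = (6/7)(4/6) + (1/7)(4/9) = 40/63.

40/63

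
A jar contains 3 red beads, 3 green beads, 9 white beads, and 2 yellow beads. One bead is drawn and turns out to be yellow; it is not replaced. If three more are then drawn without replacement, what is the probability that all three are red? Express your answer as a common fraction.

With the first bead removed, 3 red remain out of 16.
P = 3/16 × 2/15 × 1/14 = 6/3360 = 1/560.

1/560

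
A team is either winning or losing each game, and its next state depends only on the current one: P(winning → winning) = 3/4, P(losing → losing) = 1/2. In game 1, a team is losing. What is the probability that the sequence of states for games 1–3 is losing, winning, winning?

3/8

Game 1 is given. For each transition, use the conditional probability from the current state:
P(winning | losing) = 1/2; P(winning | winning) = 3/4.
P = 1/2 × 3/4 = 3/8.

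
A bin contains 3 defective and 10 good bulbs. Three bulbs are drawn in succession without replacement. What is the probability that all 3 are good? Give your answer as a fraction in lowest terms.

P(all good) = 10/13 × 9/12 × 8/11 = 720/1716 = 60/143.

60/143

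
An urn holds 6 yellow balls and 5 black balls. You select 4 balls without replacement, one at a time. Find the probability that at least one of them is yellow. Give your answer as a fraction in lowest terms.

65/66

P(no yellow) = 5/11 × 4/10 × 3/9 × 2/8 = 120/7920 = 1/66.
P(at least one) = 1 − 1/66 = 65/66.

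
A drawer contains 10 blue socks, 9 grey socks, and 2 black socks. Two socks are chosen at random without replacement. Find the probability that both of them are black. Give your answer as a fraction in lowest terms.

1/210

P(every draw is black) = 2/21 × 1/20 = 2/420 = 1/210.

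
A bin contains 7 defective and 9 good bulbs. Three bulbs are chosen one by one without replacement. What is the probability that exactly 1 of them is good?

One ordering (good drawn first) has probability 9/16 × 7/15 × 6/14 = 378/3360 = 9/80.
There are C(3,1) = 3 such orderings, each equally likely, so P = 3 × 9/80 = 27/80.

27/80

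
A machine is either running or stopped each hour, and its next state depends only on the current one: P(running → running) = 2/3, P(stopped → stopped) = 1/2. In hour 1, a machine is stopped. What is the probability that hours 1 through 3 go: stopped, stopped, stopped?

1/4

Hour 1 is given. For each transition, use the conditional probability from the current state:
P(stopped | stopped) = 1/2; P(stopped | stopped) = 1/2.
P = 1/2 × 1/2 = 1/4.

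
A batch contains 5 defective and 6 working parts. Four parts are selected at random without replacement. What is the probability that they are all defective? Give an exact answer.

1/66

P(all defective) = 5/11 × 4/10 × 3/9 × 2/8 = 120/7920 = 1/66.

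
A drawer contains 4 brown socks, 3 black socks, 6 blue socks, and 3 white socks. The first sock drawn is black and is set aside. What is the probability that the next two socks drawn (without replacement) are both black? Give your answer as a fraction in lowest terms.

1/105

After the first draw, 2 of the remaining 15 socks are black.
P = 2/15 × 1/14 = 2/210 = 1/105.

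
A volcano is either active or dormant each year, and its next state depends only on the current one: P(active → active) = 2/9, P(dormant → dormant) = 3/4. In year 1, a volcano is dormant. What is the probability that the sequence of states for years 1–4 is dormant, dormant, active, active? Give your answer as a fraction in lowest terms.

Year 1 is given. For each transition, use the conditional probability from the current state:
P(dormant | dormant) = 3/4; P(active | dormant) = 1/4; P(active | active) = 2/9.
P = 3/4 × 1/4 × 2/9 = 6/144 = 1/24.

1/24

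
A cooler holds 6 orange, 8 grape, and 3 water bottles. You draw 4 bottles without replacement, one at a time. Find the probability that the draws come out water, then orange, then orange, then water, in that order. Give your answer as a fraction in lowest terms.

3/952

Multiply the probability of each draw given the previous ones:
P = 3/17 × 6/16 × 5/15 × 2/14 = 180/57120 = 3/952.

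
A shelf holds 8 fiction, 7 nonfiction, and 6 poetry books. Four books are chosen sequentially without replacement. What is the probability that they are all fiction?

P(every draw is fiction) = 8/21 × 7/20 × 6/19 × 5/18 = 1680/143640 = 2/171.

2/171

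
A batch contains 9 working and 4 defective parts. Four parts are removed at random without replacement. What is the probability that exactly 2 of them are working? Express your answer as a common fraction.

216/715

One ordering (working drawn first) has probability 9/13 × 8/12 × 4/11 × 3/10 = 864/17160 = 36/715.
There are C(4,2) = 6 such orderings, each equally likely, so P = 6 × 36/715 = 216/715.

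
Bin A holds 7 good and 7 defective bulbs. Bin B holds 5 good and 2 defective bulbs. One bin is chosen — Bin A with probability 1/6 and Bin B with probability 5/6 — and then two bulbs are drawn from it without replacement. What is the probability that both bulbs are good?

713/1638

From Bin A: P(both good) = (7/14)(6/13) = 3/13.
From Bin B: P(both good) = (5/7)(4/6) = 10/21.
Total probability = (1/6)(3/13) + (5/6)(10/21) = 713/1638.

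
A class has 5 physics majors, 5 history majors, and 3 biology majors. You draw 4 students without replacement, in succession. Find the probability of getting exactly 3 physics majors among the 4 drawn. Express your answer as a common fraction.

16/143

One ordering (physics majors drawn first) has probability 5/13 × 4/12 × 3/11 × 8/10 = 480/17160 = 4/143.
There are C(4,3) = 4 such orderings, each equally likely, so P = 4 × 4/143 = 16/143.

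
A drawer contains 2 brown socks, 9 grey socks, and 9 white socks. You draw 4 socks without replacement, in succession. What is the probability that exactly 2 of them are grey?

One ordering (grey drawn first) has probability 9/20 × 8/19 × 11/18 × 10/17 = 7920/116280 = 22/323.
There are C(4,2) = 6 such orderings, each equally likely, so P = 6 × 22/323 = 132/323.

132/323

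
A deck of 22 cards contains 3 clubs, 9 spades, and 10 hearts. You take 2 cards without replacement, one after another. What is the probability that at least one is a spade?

51/77

P(no spades) = 13/22 × 12/21 = 156/462 = 26/77.
P(at least one) = 1 − 26/77 = 51/77.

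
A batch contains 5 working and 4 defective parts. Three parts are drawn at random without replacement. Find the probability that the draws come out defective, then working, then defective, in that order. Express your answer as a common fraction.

Each draw changes the counts, so multiply the conditional probabilities along the sequence:
P = 4/9 × 5/8 × 3/7 = 60/504 = 5/42.

5/42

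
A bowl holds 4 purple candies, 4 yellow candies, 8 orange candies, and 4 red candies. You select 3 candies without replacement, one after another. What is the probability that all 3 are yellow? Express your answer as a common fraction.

1/285

P(all yellow) = 4/20 × 3/19 × 2/18 = 24/6840 = 1/285.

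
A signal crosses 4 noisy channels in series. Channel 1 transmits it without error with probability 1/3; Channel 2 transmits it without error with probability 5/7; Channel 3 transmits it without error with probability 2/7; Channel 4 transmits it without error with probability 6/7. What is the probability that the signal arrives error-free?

Multiplying along the chain,
P = 1/3 × 5/7 × 2/7 × 6/7 = 60/1029 = 20/343.

20/343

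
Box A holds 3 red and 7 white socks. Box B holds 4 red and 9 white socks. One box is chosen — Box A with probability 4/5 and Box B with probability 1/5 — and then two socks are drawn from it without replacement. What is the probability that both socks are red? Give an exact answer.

67/975

From Box A: P(both red) = (3/10)(2/9) = 1/15.
From Box B: P(both red) = (4/13)(3/12) = 1/13.
Total probability = (4/5)(1/15) + (1/5)(1/13) = 67/975.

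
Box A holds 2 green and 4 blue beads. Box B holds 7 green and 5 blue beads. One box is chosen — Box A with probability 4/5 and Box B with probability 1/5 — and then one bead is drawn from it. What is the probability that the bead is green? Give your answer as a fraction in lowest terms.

23/60

From Box A: P(green) = 2/6.
From Box B: P(green) = 7/12.
Total probability = (4/5)(2/6) + (1/5)(7/12) = 23/60.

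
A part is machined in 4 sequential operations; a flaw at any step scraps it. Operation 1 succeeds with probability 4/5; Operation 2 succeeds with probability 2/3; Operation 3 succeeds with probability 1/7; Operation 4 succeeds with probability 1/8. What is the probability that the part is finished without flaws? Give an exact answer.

1/105

Each stage is reached only if all earlier stages succeed, so
P = 4/5 × 2/3 × 1/7 × 1/8 = 8/840 = 1/105.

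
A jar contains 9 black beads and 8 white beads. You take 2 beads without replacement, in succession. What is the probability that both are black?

P(all black) = 9/17 × 8/16 = 72/272 = 9/34.

9/34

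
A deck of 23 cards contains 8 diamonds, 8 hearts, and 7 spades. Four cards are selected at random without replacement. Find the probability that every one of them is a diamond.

P = 8/23 × 7/22 × 6/21 × 5/20 = 1680/212520 = 2/253.

2/253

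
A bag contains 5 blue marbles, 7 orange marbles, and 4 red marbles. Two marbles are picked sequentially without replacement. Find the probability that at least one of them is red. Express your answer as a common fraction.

9/20

P(no red) = 12/16 × 11/15 = 132/240 = 11/20.
P(at least one) = 1 − 11/20 = 9/20.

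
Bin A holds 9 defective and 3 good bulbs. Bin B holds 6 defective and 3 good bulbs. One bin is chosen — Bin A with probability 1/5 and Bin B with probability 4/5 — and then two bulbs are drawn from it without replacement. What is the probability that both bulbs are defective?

73/165

From Bin A: P(both defective) = (9/12)(8/11) = 6/11.
From Bin B: P(both defective) = (6/9)(5/8) = 5/12.
Total probability = (1/5)(6/11) + (4/5)(5/12) = 73/165.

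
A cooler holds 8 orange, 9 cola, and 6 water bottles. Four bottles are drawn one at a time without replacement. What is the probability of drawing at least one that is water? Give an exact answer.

185/253

P(no water) = 17/23 × 16/22 × 15/21 × 14/20 = 57120/212520 = 68/253.
P(at least one) = 1 − 68/253 = 185/253.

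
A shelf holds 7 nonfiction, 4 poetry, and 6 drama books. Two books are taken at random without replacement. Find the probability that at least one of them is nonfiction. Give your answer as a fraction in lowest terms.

91/136

P(no nonfiction) = 10/17 × 9/16 = 90/272 = 45/136.
P(at least one) = 1 − 45/136 = 91/136.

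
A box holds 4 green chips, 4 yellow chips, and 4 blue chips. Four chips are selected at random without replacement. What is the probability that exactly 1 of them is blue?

One ordering (blue drawn first) has probability 4/12 × 8/11 × 7/10 × 6/9 = 1344/11880 = 56/495.
There are C(4,1) = 4 such orderings, each equally likely, so P = 4 × 56/495 = 224/495.

224/495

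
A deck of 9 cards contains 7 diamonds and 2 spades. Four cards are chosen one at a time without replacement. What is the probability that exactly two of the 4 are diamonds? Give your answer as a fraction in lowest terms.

1/6

One ordering (diamonds drawn first) has probability 7/9 × 6/8 × 2/7 × 1/6 = 84/3024 = 1/36.
There are C(4,2) = 6 such orderings, each equally likely, so P = 6 × 1/36 = 1/6.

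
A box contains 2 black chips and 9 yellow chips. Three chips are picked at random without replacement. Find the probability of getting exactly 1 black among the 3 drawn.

One ordering (black drawn first) has probability 2/11 × 9/10 × 8/9 = 144/990 = 8/55.
There are C(3,1) = 3 such orderings, each equally likely, so P = 3 × 8/55 = 24/55.

24/55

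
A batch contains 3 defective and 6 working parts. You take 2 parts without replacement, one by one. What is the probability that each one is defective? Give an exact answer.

1/12

P(every draw is defective) = 3/9 × 2/8 = 6/72 = 1/12.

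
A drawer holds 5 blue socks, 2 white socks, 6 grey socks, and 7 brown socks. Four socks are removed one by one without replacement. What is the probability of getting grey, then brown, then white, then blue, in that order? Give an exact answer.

7/1938

Each draw changes the counts, so multiply the conditional probabilities along the sequence:
P = 6/20 × 7/19 × 2/18 × 5/17 = 420/116280 = 7/1938.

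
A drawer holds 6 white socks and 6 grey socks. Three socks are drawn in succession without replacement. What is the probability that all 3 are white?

1/11

P(all white) = 6/12 × 5/11 × 4/10 = 120/1320 = 1/11.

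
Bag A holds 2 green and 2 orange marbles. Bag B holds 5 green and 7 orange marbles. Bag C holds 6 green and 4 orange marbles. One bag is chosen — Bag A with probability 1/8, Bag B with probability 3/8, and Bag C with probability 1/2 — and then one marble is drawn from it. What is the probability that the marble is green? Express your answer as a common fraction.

From Bag A: P(green) = 2/4.
From Bag B: P(green) = 5/12.
From Bag C: P(green) = 6/10.
Total probability = (1/8)(2/4) + (3/8)(5/12) + (1/2)(6/10) = 83/160.

83/160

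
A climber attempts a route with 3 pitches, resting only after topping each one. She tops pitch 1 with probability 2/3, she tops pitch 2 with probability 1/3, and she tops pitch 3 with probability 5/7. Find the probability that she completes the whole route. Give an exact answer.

10/63

Multiplying along the chain,
P = 2/3 × 1/3 × 5/7 = 10/63.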